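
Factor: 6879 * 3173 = 3^1*19^1*167^1*2293^1= 21827067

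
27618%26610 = 1008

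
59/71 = 59/71 = 0.83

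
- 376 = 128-504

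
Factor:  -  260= - 2^2*5^1*13^1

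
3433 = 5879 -2446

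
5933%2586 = 761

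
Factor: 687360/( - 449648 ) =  - 240/157 = -  2^4*3^1 * 5^1 *157^(  -  1 )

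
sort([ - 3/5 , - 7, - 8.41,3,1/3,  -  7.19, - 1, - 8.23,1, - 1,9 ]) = [ - 8.41, - 8.23, - 7.19, - 7, - 1, - 1,-3/5,1/3,1, 3,9 ]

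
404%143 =118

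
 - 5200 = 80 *( - 65)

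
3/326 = 3/326= 0.01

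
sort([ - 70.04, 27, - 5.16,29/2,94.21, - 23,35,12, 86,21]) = [ - 70.04,-23,  -  5.16, 12,29/2,21,27, 35,86,94.21]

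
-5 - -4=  - 1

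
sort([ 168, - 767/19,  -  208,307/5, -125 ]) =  [-208,-125, - 767/19, 307/5, 168]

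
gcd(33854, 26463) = 1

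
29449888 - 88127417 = - 58677529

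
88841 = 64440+24401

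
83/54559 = 83/54559 = 0.00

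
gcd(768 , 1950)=6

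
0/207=0= 0.00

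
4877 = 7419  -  2542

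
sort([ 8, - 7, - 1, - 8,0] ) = [ - 8,-7, - 1,0,8]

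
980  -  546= 434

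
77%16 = 13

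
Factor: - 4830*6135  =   - 2^1*3^2*5^2*7^1*23^1*409^1 = - 29632050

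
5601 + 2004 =7605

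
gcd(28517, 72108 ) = 1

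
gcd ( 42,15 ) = 3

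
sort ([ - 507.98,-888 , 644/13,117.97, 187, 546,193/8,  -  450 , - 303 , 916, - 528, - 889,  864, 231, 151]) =[  -  889,-888, - 528, - 507.98,-450, - 303, 193/8,644/13,117.97,151,187,  231,  546,864,  916] 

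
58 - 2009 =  - 1951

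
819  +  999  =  1818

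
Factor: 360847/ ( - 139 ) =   -  23^1*29^1*139^( - 1)*541^1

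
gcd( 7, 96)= 1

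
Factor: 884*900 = 795600 = 2^4 * 3^2*5^2 * 13^1*17^1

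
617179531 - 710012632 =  - 92833101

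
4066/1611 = 4066/1611 = 2.52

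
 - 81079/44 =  - 1843+13/44=-1842.70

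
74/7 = 10 + 4/7 = 10.57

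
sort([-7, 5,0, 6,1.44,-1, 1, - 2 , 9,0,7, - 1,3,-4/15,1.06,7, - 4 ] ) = [ -7,- 4, -2 , - 1, - 1,-4/15,0, 0, 1, 1.06,  1.44, 3,5, 6,7, 7,9]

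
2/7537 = 2/7537=0.00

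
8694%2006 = 670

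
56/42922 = 28/21461 = 0.00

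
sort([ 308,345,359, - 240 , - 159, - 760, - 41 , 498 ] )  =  [ - 760, - 240,-159,-41,  308, 345,  359, 498 ]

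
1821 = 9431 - 7610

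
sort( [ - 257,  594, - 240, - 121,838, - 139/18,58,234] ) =[ - 257,-240 , - 121, - 139/18, 58,234 , 594,838 ]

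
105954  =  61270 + 44684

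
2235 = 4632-2397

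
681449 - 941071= -259622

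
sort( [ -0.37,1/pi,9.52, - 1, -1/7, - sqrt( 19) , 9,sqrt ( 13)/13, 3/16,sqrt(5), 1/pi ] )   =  [ - sqrt (19), - 1, - 0.37, - 1/7, 3/16,sqrt(13 )/13, 1/pi,1/pi, sqrt(5 ),9 , 9.52 ] 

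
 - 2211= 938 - 3149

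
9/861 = 3/287 = 0.01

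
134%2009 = 134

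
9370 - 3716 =5654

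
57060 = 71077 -14017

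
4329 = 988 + 3341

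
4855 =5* 971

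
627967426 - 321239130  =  306728296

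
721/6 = 120 + 1/6  =  120.17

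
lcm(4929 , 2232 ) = 118296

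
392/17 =392/17 =23.06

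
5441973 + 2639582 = 8081555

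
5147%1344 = 1115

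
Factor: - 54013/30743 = -71^(  -  1)* 433^( - 1) * 54013^1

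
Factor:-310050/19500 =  - 159/10   =  - 2^(- 1)*3^1 * 5^(-1 )*53^1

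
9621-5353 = 4268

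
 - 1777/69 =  - 26+17/69 = - 25.75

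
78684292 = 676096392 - 597412100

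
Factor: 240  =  2^4*3^1*5^1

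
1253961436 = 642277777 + 611683659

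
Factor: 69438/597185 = 2^1*3^1*5^(  -  1) *71^1*83^(-1 )*163^1*1439^ ( - 1)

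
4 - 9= - 5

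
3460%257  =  119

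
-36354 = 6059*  (-6 )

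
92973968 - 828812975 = -735839007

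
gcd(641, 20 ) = 1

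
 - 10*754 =  -  7540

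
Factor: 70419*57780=4068809820  =  2^2*3^4*5^1*107^1 * 23473^1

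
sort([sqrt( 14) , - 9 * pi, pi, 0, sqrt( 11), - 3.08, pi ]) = [ - 9*pi,  -  3.08,0, pi, pi, sqrt(11) , sqrt( 14 ) ] 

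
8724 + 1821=10545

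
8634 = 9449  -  815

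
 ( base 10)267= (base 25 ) ah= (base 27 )9O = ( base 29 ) 96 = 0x10b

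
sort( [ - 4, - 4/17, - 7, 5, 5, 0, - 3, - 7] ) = [ - 7, - 7, - 4,  -  3,- 4/17,0,5, 5 ]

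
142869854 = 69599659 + 73270195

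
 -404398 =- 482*839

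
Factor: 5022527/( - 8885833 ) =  - 11^( - 1) * 31^1*181^(  -  1 )*4463^( - 1)*162017^1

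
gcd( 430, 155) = 5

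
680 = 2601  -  1921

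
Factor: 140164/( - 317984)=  - 67/152 = -2^ ( - 3 )*19^ ( - 1 )*67^1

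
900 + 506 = 1406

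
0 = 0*116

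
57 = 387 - 330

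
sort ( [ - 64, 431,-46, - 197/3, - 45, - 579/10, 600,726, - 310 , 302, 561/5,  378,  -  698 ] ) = [ - 698 , - 310, - 197/3, - 64,-579/10,  -  46, - 45,561/5, 302, 378, 431, 600 , 726]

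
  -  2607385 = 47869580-50476965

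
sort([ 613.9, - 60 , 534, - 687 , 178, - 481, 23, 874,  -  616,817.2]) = [ - 687,  -  616,-481, - 60, 23, 178, 534 , 613.9, 817.2,  874]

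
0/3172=0=0.00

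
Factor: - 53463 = -3^1*71^1*251^1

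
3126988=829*3772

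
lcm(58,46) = 1334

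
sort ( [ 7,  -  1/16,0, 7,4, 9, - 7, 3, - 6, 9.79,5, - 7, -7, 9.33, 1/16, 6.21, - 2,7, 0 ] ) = [ - 7, - 7, - 7,  -  6, - 2,-1/16  ,  0, 0, 1/16,  3,4,5,  6.21, 7, 7,7, 9,9.33, 9.79]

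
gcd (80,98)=2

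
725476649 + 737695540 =1463172189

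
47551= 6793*7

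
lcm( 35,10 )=70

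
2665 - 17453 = -14788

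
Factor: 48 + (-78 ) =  - 30= - 2^1*3^1*5^1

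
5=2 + 3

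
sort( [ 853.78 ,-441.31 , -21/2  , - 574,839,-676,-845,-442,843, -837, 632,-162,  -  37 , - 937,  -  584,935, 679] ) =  [ - 937, - 845, - 837, - 676,-584,  -  574, - 442 , - 441.31, - 162,-37,-21/2,632, 679, 839,843 , 853.78, 935 ]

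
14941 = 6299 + 8642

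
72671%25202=22267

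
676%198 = 82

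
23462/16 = 11731/8 =1466.38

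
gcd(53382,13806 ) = 6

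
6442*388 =2499496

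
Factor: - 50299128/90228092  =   - 2^1 * 3^2*11^1*41^1*1549^1*22557023^( - 1) = - 12574782/22557023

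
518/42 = 12 + 1/3 = 12.33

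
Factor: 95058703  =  95058703^1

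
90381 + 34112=124493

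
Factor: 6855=3^1*5^1*457^1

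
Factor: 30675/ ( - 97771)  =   - 3^1*5^2*409^1*97771^ ( -1)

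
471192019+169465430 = 640657449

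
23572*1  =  23572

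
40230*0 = 0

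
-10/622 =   -  1 + 306/311 = - 0.02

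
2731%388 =15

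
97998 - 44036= 53962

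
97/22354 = 97/22354 = 0.00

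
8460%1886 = 916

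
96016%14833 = 7018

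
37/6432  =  37/6432 = 0.01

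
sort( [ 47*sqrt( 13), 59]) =[59,47*sqrt( 13 ) ]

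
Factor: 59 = 59^1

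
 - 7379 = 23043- 30422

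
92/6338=46/3169 = 0.01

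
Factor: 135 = 3^3*5^1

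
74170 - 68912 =5258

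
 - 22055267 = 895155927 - 917211194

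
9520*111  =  1056720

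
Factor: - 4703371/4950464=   -  2^( - 6)*77351^(  -  1)*4703371^1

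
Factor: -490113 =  - 3^2 * 13^1*59^1*71^1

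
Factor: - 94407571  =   - 23^1 * 4104677^1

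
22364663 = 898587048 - 876222385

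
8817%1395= 447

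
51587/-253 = -204 + 25/253 = -203.90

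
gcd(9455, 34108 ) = 1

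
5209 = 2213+2996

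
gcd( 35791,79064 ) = 1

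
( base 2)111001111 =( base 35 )D8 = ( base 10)463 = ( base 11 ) 391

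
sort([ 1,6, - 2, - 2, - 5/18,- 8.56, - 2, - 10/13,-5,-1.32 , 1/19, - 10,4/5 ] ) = [ - 10,- 8.56, - 5, - 2, - 2, - 2, - 1.32, - 10/13, - 5/18,1/19,4/5,1,6]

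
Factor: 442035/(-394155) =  - 11^1*47^1*461^( - 1) = - 517/461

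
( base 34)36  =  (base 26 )44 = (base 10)108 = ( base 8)154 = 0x6c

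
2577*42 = 108234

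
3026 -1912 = 1114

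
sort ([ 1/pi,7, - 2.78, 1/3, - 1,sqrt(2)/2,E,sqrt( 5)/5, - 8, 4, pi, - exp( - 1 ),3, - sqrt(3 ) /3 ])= [-8, - 2.78, - 1, - sqrt(3)/3, - exp( - 1 ),1/pi, 1/3,sqrt(5)/5,  sqrt( 2) /2,E,3 , pi,4  ,  7 ] 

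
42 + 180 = 222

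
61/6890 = 61/6890=0.01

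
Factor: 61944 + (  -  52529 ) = 5^1 *7^1*269^1 = 9415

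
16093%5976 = 4141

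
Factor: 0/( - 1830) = 0^1 = 0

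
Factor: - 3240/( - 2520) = 9/7 = 3^2*7^ ( - 1)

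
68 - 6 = 62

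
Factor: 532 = 2^2*7^1 * 19^1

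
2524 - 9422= - 6898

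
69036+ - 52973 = 16063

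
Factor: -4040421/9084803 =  - 577203/1297829=-  3^1*11^1*13^ (  -  1)*17491^1 *99833^( - 1) 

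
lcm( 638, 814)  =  23606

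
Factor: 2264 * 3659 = 2^3*283^1*3659^1= 8283976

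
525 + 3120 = 3645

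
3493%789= 337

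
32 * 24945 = 798240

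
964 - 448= 516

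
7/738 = 7/738 = 0.01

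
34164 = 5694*6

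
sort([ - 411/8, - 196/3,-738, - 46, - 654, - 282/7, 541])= [  -  738,  -  654, - 196/3 , - 411/8, - 46, - 282/7,541 ]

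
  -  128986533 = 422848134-551834667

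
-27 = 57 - 84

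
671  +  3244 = 3915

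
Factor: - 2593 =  - 2593^1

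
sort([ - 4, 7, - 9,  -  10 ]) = [ - 10, - 9,-4, 7 ]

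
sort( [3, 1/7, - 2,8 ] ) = [ - 2, 1/7,3,8]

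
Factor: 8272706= 2^1*13^1*318181^1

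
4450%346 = 298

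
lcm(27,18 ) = 54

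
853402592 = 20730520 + 832672072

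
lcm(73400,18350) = 73400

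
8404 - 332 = 8072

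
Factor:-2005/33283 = -5^1 * 83^( -1) = - 5/83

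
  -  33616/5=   -  6724 + 4/5= - 6723.20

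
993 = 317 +676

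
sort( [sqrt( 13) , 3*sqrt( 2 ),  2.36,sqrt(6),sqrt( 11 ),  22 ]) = [ 2.36,sqrt ( 6), sqrt( 11), sqrt (13),3 * sqrt( 2),22] 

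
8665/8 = 1083+1/8 = 1083.12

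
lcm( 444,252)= 9324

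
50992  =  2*25496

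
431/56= 7+39/56=7.70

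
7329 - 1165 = 6164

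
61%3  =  1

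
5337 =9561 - 4224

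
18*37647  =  677646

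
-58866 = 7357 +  - 66223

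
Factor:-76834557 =-3^2 * 8537173^1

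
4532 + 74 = 4606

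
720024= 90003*8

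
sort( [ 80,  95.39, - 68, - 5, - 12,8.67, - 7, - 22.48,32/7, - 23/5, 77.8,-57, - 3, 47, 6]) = [ - 68,-57,-22.48,-12, - 7, - 5 , - 23/5, - 3,32/7 , 6, 8.67,47, 77.8, 80,95.39]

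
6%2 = 0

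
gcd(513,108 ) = 27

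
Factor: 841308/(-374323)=-2^2*3^1*13^1*17^(- 1)*97^( - 1 )*227^( -1)*5393^1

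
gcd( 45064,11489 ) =1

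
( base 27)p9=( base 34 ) K4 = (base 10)684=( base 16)2AC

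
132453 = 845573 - 713120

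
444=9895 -9451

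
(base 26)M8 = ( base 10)580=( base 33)HJ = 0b1001000100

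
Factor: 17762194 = 2^1 *31^1*286487^1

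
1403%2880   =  1403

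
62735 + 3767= 66502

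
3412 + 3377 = 6789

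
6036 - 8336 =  - 2300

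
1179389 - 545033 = 634356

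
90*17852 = 1606680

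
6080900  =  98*62050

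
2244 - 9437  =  -7193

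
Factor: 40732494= 2^1*3^1*11^1*23^1 * 26833^1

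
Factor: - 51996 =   -  2^2*3^1*7^1* 619^1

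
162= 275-113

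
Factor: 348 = 2^2*3^1*29^1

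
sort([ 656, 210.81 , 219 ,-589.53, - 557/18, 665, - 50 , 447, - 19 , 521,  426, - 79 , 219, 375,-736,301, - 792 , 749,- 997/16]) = [ - 792, - 736, - 589.53, - 79, - 997/16, - 50, - 557/18 , - 19,210.81,219 , 219, 301 , 375, 426, 447 , 521 , 656,665 , 749 ]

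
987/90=10  +  29/30 = 10.97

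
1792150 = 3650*491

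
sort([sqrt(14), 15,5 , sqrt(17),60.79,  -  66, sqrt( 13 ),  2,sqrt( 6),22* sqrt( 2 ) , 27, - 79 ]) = [ - 79, - 66, 2, sqrt(6),sqrt(13), sqrt( 14),sqrt(17 ),5, 15,27,22 * sqrt( 2), 60.79]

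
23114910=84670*273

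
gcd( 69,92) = 23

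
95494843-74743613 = 20751230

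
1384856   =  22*62948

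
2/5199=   2/5199 =0.00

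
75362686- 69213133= 6149553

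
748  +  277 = 1025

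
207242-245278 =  - 38036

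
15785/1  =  15785=15785.00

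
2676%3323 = 2676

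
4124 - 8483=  - 4359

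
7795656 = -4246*( -1836)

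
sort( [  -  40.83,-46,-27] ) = [  -  46,  -  40.83, - 27]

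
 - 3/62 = - 1 + 59/62 = -0.05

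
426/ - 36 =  -71/6 = - 11.83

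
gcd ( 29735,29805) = 5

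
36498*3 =109494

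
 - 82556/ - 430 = 191 + 213/215 = 191.99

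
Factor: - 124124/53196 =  - 7/3 = - 3^(-1) * 7^1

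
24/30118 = 12/15059= 0.00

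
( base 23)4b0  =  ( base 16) 941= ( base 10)2369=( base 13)1103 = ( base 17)836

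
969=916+53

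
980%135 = 35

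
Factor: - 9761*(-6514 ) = 63583154= 2^1*43^1*227^1 * 3257^1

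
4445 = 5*889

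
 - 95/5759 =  - 95/5759 = - 0.02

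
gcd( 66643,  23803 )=1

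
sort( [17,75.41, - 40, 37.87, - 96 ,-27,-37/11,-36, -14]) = [-96, - 40,-36  ,-27 ,  -  14, - 37/11, 17,37.87, 75.41]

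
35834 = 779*46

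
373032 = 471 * 792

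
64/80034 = 32/40017=0.00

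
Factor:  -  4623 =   -  3^1 * 23^1*67^1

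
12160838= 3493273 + 8667565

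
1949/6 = 324 + 5/6=324.83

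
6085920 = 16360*372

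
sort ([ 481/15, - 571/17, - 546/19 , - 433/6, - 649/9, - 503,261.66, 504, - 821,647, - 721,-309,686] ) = [ - 821, - 721, -503, - 309, - 433/6,-649/9, - 571/17, - 546/19,481/15, 261.66,504,647,686 ] 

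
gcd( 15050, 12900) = 2150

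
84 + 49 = 133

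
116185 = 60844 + 55341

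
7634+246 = 7880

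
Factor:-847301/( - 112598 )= 2^(  -  1)*7^1*13^1 * 9311^1*56299^(- 1 )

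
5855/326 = 17 + 313/326 = 17.96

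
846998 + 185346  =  1032344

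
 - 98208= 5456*(-18)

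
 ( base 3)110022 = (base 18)108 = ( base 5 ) 2312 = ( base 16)14C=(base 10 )332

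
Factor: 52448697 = 3^2*7^1*832519^1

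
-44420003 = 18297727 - 62717730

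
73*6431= 469463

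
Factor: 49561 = 29^1*1709^1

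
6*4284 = 25704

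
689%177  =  158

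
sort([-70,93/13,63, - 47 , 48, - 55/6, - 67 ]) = [ - 70, - 67, - 47, - 55/6, 93/13,  48,63 ] 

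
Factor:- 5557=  - 5557^1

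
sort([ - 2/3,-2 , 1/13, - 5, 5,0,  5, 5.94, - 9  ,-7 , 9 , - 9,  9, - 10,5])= [ - 10, - 9, - 9, - 7,  -  5, - 2, - 2/3,0,  1/13 , 5,5, 5, 5.94,  9,9]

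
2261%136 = 85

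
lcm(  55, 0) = 0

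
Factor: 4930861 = 13^1*19^1*19963^1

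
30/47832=5/7972 =0.00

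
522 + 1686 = 2208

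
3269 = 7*467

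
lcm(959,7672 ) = 7672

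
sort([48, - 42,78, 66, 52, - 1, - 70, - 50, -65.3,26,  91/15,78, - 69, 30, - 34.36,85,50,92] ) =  [ - 70, - 69, - 65.3, - 50, - 42, - 34.36, - 1, 91/15,26,  30, 48,50,52,66,78,78,85,92]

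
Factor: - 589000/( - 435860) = 50/37 = 2^1*5^2*37^(-1 )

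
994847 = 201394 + 793453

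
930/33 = 310/11  =  28.18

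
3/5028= 1/1676 = 0.00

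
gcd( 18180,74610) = 90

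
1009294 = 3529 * 286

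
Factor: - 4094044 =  - 2^2*19^1*103^1*523^1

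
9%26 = 9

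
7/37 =7/37 = 0.19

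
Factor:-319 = -11^1 *29^1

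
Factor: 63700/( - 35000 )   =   - 2^( - 1)*5^( - 2)*7^1* 13^1 = - 91/50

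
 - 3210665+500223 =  - 2710442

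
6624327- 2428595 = 4195732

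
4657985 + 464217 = 5122202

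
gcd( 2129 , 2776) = 1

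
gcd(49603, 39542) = 1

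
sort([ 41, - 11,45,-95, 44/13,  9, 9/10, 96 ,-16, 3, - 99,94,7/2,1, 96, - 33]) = [ - 99 ,-95,-33, - 16,-11, 9/10,  1, 3,  44/13,  7/2,9,  41, 45, 94, 96,96]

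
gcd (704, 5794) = 2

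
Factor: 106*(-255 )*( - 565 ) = 15271950=2^1*3^1 *5^2*17^1*53^1*113^1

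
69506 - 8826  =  60680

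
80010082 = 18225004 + 61785078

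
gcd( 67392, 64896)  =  2496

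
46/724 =23/362=   0.06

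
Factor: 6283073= 229^1*27437^1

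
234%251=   234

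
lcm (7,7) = 7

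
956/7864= 239/1966 = 0.12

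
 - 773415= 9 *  ( - 85935) 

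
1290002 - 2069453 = - 779451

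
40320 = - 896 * ( - 45 )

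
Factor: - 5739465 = - 3^1 * 5^1*382631^1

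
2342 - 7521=-5179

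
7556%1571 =1272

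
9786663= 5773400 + 4013263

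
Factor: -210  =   - 2^1*3^1*5^1*7^1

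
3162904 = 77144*41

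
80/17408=5/1088  =  0.00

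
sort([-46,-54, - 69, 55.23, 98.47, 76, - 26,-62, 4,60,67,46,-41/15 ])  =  [-69 , - 62,  -  54,-46, - 26, - 41/15, 4,46, 55.23,60, 67,76, 98.47 ] 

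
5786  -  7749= - 1963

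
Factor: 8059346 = 2^1*73^1 * 55201^1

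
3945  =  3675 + 270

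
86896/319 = 86896/319 = 272.40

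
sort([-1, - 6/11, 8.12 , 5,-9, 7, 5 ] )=[ - 9, - 1, - 6/11 , 5, 5, 7, 8.12]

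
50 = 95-45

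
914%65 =4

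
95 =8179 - 8084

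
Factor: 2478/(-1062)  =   - 7/3 = -3^ (-1)*7^1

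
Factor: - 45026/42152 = - 47/44= -2^( - 2)*11^( - 1)*47^1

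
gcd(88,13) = 1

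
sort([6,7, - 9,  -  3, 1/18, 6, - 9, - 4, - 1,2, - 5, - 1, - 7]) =[ - 9, - 9, - 7 , - 5, - 4,-3, - 1, - 1,1/18, 2,  6,6, 7]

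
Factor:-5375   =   - 5^3*43^1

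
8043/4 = 2010 + 3/4 = 2010.75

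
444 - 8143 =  - 7699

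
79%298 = 79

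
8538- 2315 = 6223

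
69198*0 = 0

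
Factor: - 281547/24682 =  - 981/86  =  - 2^( -1 )*3^2 * 43^( - 1 )*109^1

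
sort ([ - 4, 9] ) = [ - 4,9 ]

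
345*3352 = 1156440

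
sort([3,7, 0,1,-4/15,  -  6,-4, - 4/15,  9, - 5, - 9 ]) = [-9, - 6, - 5,-4, - 4/15,  -  4/15, 0,  1, 3, 7, 9]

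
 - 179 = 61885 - 62064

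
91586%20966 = 7722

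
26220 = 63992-37772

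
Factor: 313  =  313^1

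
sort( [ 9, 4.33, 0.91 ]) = [ 0.91, 4.33,9 ]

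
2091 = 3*697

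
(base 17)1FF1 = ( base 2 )10010100100000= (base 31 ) 9RI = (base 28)C3C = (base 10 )9504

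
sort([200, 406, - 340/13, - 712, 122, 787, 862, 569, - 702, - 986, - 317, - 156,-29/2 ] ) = [ - 986, - 712, - 702,-317 , - 156, - 340/13,  -  29/2, 122, 200,406, 569,787,862 ]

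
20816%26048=20816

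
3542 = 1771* 2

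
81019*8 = 648152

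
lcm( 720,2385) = 38160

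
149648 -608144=  -  458496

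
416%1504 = 416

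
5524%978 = 634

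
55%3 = 1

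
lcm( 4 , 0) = 0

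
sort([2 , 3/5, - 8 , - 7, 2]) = [ - 8,-7, 3/5 , 2, 2]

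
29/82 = 29/82 = 0.35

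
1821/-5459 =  - 1 + 3638/5459=- 0.33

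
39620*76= 3011120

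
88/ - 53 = -2 + 18/53 = - 1.66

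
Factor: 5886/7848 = 3/4 = 2^ ( - 2) * 3^1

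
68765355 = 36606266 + 32159089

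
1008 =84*12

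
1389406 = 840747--548659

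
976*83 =81008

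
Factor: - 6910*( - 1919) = 2^1*5^1 *19^1*101^1*691^1 = 13260290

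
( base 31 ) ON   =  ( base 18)26B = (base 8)1377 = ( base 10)767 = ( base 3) 1001102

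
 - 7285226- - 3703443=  - 3581783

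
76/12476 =19/3119 = 0.01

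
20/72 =5/18= 0.28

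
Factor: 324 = 2^2 * 3^4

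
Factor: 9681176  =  2^3*31^1*103^1*379^1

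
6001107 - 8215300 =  - 2214193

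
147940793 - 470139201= - 322198408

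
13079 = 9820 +3259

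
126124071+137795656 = 263919727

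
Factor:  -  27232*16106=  - 438598592  =  -2^6* 23^1*37^1*8053^1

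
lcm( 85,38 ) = 3230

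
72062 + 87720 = 159782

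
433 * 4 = 1732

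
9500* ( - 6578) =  - 62491000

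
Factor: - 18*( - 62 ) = 2^2* 3^2*31^1 = 1116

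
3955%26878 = 3955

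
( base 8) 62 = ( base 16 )32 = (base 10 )50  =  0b110010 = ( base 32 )1I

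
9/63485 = 9/63485 = 0.00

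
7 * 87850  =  614950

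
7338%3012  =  1314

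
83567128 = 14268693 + 69298435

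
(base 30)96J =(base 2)10000001101011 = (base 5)231144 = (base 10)8299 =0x206B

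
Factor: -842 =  - 2^1*421^1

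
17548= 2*8774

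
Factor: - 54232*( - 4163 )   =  2^3*23^1*181^1*6779^1 = 225767816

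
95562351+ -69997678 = 25564673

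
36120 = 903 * 40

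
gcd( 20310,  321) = 3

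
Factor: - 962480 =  - 2^4 * 5^1*53^1*227^1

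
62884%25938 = 11008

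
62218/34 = 31109/17 = 1829.94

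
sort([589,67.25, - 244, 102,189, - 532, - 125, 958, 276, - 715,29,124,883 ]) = [  -  715,-532, - 244, - 125,  29, 67.25,102, 124, 189,  276, 589,883, 958 ] 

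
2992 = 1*2992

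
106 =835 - 729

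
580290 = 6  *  96715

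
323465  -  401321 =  - 77856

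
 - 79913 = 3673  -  83586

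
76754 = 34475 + 42279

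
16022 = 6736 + 9286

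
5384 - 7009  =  - 1625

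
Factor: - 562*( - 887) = 498494  =  2^1 *281^1 * 887^1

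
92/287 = 92/287=0.32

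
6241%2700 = 841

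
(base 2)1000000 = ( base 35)1T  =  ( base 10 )64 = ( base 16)40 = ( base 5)224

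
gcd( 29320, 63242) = 2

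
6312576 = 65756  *96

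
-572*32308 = -18480176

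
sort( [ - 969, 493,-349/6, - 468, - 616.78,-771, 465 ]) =[-969 , - 771, - 616.78,-468,-349/6,465, 493 ]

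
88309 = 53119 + 35190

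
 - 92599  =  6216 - 98815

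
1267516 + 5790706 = 7058222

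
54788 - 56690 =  - 1902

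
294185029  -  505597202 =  - 211412173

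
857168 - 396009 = 461159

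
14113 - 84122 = -70009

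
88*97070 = 8542160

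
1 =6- 5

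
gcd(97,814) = 1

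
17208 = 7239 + 9969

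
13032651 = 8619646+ 4413005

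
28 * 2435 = 68180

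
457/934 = 457/934 = 0.49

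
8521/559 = 15  +  136/559 = 15.24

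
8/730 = 4/365 = 0.01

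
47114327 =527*89401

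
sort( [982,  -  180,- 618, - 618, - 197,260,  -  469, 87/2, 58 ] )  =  [- 618, - 618, - 469, - 197,  -  180,87/2,58,260 , 982 ]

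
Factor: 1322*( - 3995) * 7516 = - 39694927240 = -2^3*5^1 * 17^1*47^1*661^1 * 1879^1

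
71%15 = 11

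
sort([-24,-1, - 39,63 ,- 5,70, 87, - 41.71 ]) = [- 41.71, - 39,- 24, - 5, - 1,63,  70,87]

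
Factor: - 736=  - 2^5*23^1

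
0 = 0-0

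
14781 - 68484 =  - 53703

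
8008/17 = 471  +  1/17= 471.06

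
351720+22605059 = 22956779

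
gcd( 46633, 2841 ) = 1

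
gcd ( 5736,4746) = 6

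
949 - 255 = 694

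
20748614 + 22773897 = 43522511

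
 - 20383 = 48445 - 68828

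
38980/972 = 40 + 25/243 = 40.10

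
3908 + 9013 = 12921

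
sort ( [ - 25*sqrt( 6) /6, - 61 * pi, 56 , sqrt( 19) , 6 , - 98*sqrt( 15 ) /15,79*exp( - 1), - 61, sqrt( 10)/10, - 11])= [ - 61*pi, - 61, - 98*sqrt( 15) /15, - 11, - 25*sqrt( 6) /6, sqrt( 10)/10,sqrt( 19 ) , 6, 79*exp( - 1) , 56 ] 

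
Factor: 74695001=74695001^1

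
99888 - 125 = 99763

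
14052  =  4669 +9383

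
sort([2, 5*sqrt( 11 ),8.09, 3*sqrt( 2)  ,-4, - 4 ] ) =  [ - 4, - 4, 2, 3*sqrt( 2 ), 8.09, 5*sqrt(11 )]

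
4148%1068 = 944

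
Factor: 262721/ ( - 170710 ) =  - 2^( - 1 )*5^(-1) * 43^(- 1)*53^1 * 397^(-1) * 4957^1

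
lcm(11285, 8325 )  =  507825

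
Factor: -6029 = -6029^1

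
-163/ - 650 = 163/650 = 0.25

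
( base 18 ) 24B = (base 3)1000002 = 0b1011011011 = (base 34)LH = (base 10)731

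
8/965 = 8/965  =  0.01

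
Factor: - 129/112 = - 2^ ( - 4) * 3^1*7^( - 1)*43^1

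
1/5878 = 1/5878=0.00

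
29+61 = 90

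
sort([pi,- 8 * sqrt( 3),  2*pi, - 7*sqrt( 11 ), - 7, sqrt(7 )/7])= [ - 7 * sqrt( 11), - 8 * sqrt( 3),-7, sqrt(7)/7,pi,2*pi ]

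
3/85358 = 3/85358  =  0.00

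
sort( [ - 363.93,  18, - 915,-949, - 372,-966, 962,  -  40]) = [ - 966 ,-949, - 915,-372 , - 363.93, -40 , 18, 962] 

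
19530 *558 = 10897740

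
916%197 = 128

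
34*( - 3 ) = -102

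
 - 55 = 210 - 265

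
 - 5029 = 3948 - 8977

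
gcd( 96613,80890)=1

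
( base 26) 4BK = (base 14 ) 1150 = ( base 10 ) 3010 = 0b101111000010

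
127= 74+53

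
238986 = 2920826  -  2681840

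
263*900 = 236700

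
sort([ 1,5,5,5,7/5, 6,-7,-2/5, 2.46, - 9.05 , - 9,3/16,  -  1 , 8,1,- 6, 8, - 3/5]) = [-9.05,- 9 , - 7,  -  6, - 1,-3/5, - 2/5, 3/16,1,1, 7/5,2.46, 5,  5,5, 6,8,8]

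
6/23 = 6/23 = 0.26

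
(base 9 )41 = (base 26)1b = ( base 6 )101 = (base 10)37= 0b100101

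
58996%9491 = 2050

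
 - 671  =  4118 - 4789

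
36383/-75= - 486 + 67/75 = - 485.11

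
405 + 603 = 1008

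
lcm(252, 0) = 0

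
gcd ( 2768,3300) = 4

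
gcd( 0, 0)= 0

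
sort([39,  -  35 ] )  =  [-35, 39] 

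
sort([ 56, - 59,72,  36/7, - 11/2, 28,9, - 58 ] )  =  [ - 59, - 58, - 11/2, 36/7, 9,28, 56, 72 ] 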